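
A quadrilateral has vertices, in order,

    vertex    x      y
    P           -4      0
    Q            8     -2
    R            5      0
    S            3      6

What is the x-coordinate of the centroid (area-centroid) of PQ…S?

Apply the shoelace formula. First the cross-terms c_i = x_i·y_{i+1} − x_{i+1}·y_i:
  8, 10, 30, 24  ⇒  2A = 72, A = 36.
Then Σ (x_i + x_{i+1})·c_i = 378, so x̄ = 378 / (6·36) = 1.75.

1.75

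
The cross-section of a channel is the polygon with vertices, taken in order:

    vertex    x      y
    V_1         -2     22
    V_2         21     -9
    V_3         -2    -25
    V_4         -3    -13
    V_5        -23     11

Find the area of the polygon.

Apply the shoelace (surveyor's) formula: 2A = Σ (x_i·y_{i+1} − x_{i+1}·y_i), indices taken mod 5.
Σ = (-444) + (-543) + (-49) + (-332) + (-484) = -1852
Area = |Σ|/2 = 926.

926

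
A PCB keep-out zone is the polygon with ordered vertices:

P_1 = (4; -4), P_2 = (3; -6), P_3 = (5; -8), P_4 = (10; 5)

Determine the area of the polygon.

Cross-terms: -12, 6, 105, -60  ⇒  Σ = 39
Area = |Σ|/2 = 19.5.

19.5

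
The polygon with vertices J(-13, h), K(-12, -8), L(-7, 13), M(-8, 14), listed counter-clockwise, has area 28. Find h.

The doubled signed area Σ (x_i y_{i+1} − x_{i+1} y_i) is linear in h.
With h=0 it equals 80; the coefficient of h is 4 (from the two edges through J).
So 4·h + 80 = 2·28 = 56 ⇒ h = -6.

-6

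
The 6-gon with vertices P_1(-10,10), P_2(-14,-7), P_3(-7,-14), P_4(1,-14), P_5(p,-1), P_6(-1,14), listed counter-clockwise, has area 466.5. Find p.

12

The doubled signed area Σ (x_i y_{i+1} − x_{i+1} y_i) is linear in p.
With p=0 it equals 597; the coefficient of p is 28 (from the two edges through P_5).
So 28·p + 597 = 2·466.5 = 933 ⇒ p = 12.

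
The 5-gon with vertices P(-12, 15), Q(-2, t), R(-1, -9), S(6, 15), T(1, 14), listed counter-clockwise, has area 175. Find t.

The doubled signed area Σ (x_i y_{i+1} − x_{i+1} y_i) is linear in t.
With t=0 it equals 339; the coefficient of t is -11 (from the two edges through Q).
So -11·t + 339 = 2·175 = 350 ⇒ t = -1.

-1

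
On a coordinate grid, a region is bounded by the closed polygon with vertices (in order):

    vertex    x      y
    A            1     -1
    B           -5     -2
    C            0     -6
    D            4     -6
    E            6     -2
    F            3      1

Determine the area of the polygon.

41.5

Apply Gauss's area formula: 2A = Σ (x_i·y_{i+1} − x_{i+1}·y_i), indices taken mod 6.
Cross-terms: -7, 30, 24, 28, 12, -4  ⇒  Σ = 83
Area = |Σ|/2 = 41.5.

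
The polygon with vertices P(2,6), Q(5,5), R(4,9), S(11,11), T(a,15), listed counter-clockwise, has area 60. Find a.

-7

The doubled signed area Σ (x_i y_{i+1} − x_{i+1} y_i) is linear in a.
With a=0 it equals 85; the coefficient of a is -5 (from the two edges through T).
So -5·a + 85 = 2·60 = 120 ⇒ a = -7.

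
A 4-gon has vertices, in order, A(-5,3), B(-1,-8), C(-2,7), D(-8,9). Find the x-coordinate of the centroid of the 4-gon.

Apply the shoelace formula. First the cross-terms c_i = x_i·y_{i+1} − x_{i+1}·y_i:
  43, -23, 38, 21  ⇒  2A = 79, A = 39.5.
Then Σ (x_i + x_{i+1})·c_i = -842, so x̄ = -842 / (6·39.5) = -842/237.

-842/237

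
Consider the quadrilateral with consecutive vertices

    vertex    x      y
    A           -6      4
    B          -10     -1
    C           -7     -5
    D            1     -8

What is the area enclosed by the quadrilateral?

Σ = (46) + (43) + (61) + (-44) = 106
Area = |Σ|/2 = 53.

53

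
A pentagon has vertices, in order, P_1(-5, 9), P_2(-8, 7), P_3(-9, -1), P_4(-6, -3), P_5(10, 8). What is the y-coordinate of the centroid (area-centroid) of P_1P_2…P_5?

1018/241

Apply the shoelace (surveyor's) formula. First the cross-terms c_i = x_i·y_{i+1} − x_{i+1}·y_i:
  37, 71, 21, -18, 130  ⇒  2A = 241, A = 120.5.
Then Σ (y_i + y_{i+1})·c_i = 3054, so ȳ = 3054 / (6·120.5) = 1018/241.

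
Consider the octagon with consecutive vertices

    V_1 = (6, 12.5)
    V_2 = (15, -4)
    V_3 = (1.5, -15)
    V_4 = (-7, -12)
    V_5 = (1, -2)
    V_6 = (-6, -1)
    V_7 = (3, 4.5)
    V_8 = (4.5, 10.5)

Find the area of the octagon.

Apply the surveyor's formula: 2A = Σ (x_i·y_{i+1} − x_{i+1}·y_i), indices taken mod 8.
Σ = (-211.5) + (-219) + (-123) + (26) + (-13) + (-24) + (11.25) + (-6.75) = -560
Area = |Σ|/2 = 280.

280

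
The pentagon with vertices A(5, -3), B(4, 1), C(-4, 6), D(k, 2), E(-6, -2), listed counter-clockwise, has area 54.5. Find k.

-4

Write out the shoelace sum; only the two edges meeting at D involve k:
2·Area = [((-4)·2 − k·6) + (k·(-2) − (-6)·2)] + 73
       = -8·k + 77 = 109
⇒ k = -4.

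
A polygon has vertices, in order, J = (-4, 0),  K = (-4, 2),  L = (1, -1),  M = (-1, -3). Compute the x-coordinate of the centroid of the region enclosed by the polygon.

Apply the shoelace formula. First the cross-terms c_i = x_i·y_{i+1} − x_{i+1}·y_i:
  -8, 2, -4, -12  ⇒  2A = -22, A = -11.
Then Σ (x_i + x_{i+1})·c_i = 118, so x̄ = 118 / (6·(-11)) = -59/33.

-59/33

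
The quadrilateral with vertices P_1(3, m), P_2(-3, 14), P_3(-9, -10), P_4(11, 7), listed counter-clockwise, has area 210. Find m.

14

Write out the shoelace sum; only the two edges meeting at P_1 involve m:
2·Area = [(11·m − 3·7) + (3·14 − (-3)·m)] + 203
       = 14·m + 224 = 420
⇒ m = 14.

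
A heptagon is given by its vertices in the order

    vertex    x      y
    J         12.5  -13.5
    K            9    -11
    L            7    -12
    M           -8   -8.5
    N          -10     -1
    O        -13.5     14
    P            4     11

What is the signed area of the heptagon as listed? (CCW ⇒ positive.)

Apply Gauss's area formula: 2A = Σ (x_i·y_{i+1} − x_{i+1}·y_i), indices taken mod 7.
Σ = (-16) + (-31) + (-155.5) + (-77) + (-153.5) + (-204.5) + (-191.5) = -829
Signed area = Σ/2 = -414.5 (negative ⇒ clockwise traversal).

-414.5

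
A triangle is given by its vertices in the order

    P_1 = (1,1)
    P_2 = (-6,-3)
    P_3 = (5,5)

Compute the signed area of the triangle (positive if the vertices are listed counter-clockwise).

Apply the shoelace (surveyor's) formula: 2A = Σ (x_i·y_{i+1} − x_{i+1}·y_i), indices taken mod 3.
Σ = (3) + (-15) + (0) = -12
Signed area = Σ/2 = -6 (negative ⇒ clockwise traversal).

-6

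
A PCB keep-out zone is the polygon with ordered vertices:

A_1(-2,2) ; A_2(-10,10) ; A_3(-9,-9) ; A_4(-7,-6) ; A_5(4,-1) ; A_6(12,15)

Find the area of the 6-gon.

164

Apply Gauss's area formula: 2A = Σ (x_i·y_{i+1} − x_{i+1}·y_i), indices taken mod 6.
Σ = (0) + (180) + (-9) + (31) + (72) + (54) = 328
Area = |Σ|/2 = 164.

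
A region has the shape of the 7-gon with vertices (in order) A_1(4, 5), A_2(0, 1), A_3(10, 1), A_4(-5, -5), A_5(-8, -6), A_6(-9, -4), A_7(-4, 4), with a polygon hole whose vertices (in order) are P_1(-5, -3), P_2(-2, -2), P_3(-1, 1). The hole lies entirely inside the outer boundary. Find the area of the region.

81.5

Outer boundary:
Apply the surveyor's formula: 2A = Σ (x_i·y_{i+1} − x_{i+1}·y_i), indices taken mod 7.
Σ = (4) + (-10) + (-45) + (-10) + (-22) + (-52) + (-36) = -171
Area = |Σ|/2 = 85.5.
Hole:
Apply the surveyor's formula: 2A = Σ (x_i·y_{i+1} − x_{i+1}·y_i), indices taken mod 3.
Σ = (4) + (-4) + (8) = 8
Area = |Σ|/2 = 4.
Net area = 85.5 − 4 = 81.5.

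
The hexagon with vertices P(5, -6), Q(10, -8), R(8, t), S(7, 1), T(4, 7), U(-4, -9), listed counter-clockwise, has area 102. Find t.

2

The doubled signed area Σ (x_i y_{i+1} − x_{i+1} y_i) is linear in t.
With t=0 it equals 198; the coefficient of t is 3 (from the two edges through R).
So 3·t + 198 = 2·102 = 204 ⇒ t = 2.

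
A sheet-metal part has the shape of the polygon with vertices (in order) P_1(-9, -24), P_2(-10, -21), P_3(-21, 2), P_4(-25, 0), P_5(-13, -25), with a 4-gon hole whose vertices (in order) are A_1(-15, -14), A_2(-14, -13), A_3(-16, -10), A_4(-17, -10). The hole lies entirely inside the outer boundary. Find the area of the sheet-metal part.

Outer boundary:
Apply the shoelace formula: 2A = Σ (x_i·y_{i+1} − x_{i+1}·y_i), indices taken mod 5.
Cross-terms: -51, -461, 50, 625, 87  ⇒  Σ = 250
Area = |Σ|/2 = 125.
Hole:
Apply Gauss's area formula: 2A = Σ (x_i·y_{i+1} − x_{i+1}·y_i), indices taken mod 4.
Σ = (-1) + (-68) + (-10) + (88) = 9
Area = |Σ|/2 = 4.5.
Net area = 125 − 4.5 = 120.5.

120.5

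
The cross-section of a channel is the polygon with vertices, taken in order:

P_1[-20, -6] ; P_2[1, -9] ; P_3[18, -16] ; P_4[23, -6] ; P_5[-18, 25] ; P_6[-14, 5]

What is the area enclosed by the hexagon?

P_1→P_2: (-20)(-9) − (1)(-6) = 186
P_2→P_3: (1)(-16) − (18)(-9) = 146
P_3→P_4: (18)(-6) − (23)(-16) = 260
P_4→P_5: (23)(25) − (-18)(-6) = 467
P_5→P_6: (-18)(5) − (-14)(25) = 260
P_6→P_1: (-14)(-6) − (-20)(5) = 184
Σ = 1503
Area = |Σ|/2 = 751.5.

751.5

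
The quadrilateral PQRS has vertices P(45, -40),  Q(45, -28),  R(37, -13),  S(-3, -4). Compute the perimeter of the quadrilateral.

130

|PQ| = √((0)² + (12)²) = √144 = 12
|QR| = √((-8)² + (15)²) = √289 = 17
|RS| = √((-40)² + (9)²) = √1681 = 41
|SP| = √((48)² + (-36)²) = √3600 = 60
Perimeter = 12 + 17 + 41 + 60 = 130.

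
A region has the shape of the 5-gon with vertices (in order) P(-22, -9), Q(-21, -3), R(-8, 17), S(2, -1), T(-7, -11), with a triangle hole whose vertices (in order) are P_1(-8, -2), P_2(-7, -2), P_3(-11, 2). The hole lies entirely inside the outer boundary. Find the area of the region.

367

Outer boundary:
Apply the shoelace (surveyor's) formula: 2A = Σ (x_i·y_{i+1} − x_{i+1}·y_i), indices taken mod 5.
Σ = (-123) + (-381) + (-26) + (-29) + (-179) = -738
Area = |Σ|/2 = 369.
Hole:
Cross-terms: 2, -36, 38  ⇒  Σ = 4
Area = |Σ|/2 = 2.
Net area = 369 − 2 = 367.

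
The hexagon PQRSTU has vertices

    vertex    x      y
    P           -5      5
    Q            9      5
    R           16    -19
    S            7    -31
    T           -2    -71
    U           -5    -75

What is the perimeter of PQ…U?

|PQ| = √((14)² + (0)²) = √196 = 14
|QR| = √((7)² + (-24)²) = √625 = 25
|RS| = √((-9)² + (-12)²) = √225 = 15
|ST| = √((-9)² + (-40)²) = √1681 = 41
|TU| = √((-3)² + (-4)²) = √25 = 5
|UP| = √((0)² + (80)²) = √6400 = 80
Perimeter = 14 + 25 + 15 + 41 + 5 + 80 = 180.

180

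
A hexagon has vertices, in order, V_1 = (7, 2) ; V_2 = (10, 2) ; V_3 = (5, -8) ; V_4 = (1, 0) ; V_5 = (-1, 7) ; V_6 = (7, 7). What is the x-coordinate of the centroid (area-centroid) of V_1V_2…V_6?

Apply the surveyor's formula. First the cross-terms c_i = x_i·y_{i+1} − x_{i+1}·y_i:
  -6, -90, 8, 7, -56, -35  ⇒  2A = -172, A = -86.
Then Σ (x_i + x_{i+1})·c_i = -2230, so x̄ = -2230 / (6·(-86)) = 1115/258.

1115/258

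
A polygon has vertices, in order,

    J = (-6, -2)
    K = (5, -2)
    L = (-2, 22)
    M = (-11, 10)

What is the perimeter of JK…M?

64

|JK| = √((11)² + (0)²) = √121 = 11
|KL| = √((-7)² + (24)²) = √625 = 25
|LM| = √((-9)² + (-12)²) = √225 = 15
|MJ| = √((5)² + (-12)²) = √169 = 13
Perimeter = 11 + 25 + 15 + 13 = 64.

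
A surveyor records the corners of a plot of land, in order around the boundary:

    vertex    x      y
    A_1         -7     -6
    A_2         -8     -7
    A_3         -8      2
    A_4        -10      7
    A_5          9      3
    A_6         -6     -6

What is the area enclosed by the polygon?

Apply the shoelace formula: 2A = Σ (x_i·y_{i+1} − x_{i+1}·y_i), indices taken mod 6.
Σ = (1) + (-72) + (-36) + (-93) + (-36) + (-6) = -242
Area = |Σ|/2 = 121.

121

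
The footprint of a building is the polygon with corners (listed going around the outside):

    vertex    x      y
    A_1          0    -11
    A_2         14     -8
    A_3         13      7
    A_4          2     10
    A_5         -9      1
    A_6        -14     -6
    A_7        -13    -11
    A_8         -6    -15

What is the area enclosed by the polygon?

451.5

A_1→A_2: (0)(-8) − (14)(-11) = 154
A_2→A_3: (14)(7) − (13)(-8) = 202
A_3→A_4: (13)(10) − (2)(7) = 116
A_4→A_5: (2)(1) − (-9)(10) = 92
A_5→A_6: (-9)(-6) − (-14)(1) = 68
A_6→A_7: (-14)(-11) − (-13)(-6) = 76
A_7→A_8: (-13)(-15) − (-6)(-11) = 129
A_8→A_1: (-6)(-11) − (0)(-15) = 66
Σ = 903
Area = |Σ|/2 = 451.5.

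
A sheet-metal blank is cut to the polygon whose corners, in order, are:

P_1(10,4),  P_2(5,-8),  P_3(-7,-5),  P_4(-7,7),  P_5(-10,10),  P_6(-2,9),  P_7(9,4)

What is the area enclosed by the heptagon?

Apply the surveyor's formula: 2A = Σ (x_i·y_{i+1} − x_{i+1}·y_i), indices taken mod 7.
Σ = (-100) + (-81) + (-84) + (0) + (-70) + (-89) + (-4) = -428
Area = |Σ|/2 = 214.

214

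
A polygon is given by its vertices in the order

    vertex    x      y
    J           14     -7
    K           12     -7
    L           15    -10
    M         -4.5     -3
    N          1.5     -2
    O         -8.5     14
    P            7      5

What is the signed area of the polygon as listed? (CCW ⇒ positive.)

Cross-terms: -14, -15, -90, 13.5, 4, -140.5, -119  ⇒  Σ = -361
Signed area = Σ/2 = -180.5 (negative ⇒ clockwise traversal).

-180.5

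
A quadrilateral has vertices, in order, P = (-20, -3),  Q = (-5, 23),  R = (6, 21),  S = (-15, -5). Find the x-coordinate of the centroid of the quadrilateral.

Apply the shoelace formula. First the cross-terms c_i = x_i·y_{i+1} − x_{i+1}·y_i:
  -475, -243, 285, -55  ⇒  2A = -488, A = -244.
Then Σ (x_i + x_{i+1})·c_i = 10992, so x̄ = 10992 / (6·(-244)) = -458/61.

-458/61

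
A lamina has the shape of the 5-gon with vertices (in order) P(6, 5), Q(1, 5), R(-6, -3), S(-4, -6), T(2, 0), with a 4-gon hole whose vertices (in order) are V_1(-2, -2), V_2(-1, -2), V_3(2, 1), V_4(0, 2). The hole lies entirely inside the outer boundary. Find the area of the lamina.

42.5

Outer boundary:
Cross-terms: 25, 27, 24, 12, 10  ⇒  Σ = 98
Area = |Σ|/2 = 49.
Hole:
V_1→V_2: (-2)(-2) − (-1)(-2) = 2
V_2→V_3: (-1)(1) − (2)(-2) = 3
V_3→V_4: (2)(2) − (0)(1) = 4
V_4→V_1: (0)(-2) − (-2)(2) = 4
Σ = 13
Area = |Σ|/2 = 6.5.
Net area = 49 − 6.5 = 42.5.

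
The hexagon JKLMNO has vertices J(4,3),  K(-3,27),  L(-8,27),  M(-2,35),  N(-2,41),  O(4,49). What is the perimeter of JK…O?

|JK| = √((-7)² + (24)²) = √625 = 25
|KL| = √((-5)² + (0)²) = √25 = 5
|LM| = √((6)² + (8)²) = √100 = 10
|MN| = √((0)² + (6)²) = √36 = 6
|NO| = √((6)² + (8)²) = √100 = 10
|OJ| = √((0)² + (-46)²) = √2116 = 46
Perimeter = 25 + 5 + 10 + 6 + 10 + 46 = 102.

102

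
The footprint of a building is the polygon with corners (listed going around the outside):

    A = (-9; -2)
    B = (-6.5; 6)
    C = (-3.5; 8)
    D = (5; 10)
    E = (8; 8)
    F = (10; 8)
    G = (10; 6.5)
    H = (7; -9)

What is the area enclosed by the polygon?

A→B: (-9)(6) − (-6.5)(-2) = -67
B→C: (-6.5)(8) − (-3.5)(6) = -31
C→D: (-3.5)(10) − (5)(8) = -75
D→E: (5)(8) − (8)(10) = -40
E→F: (8)(8) − (10)(8) = -16
F→G: (10)(6.5) − (10)(8) = -15
G→H: (10)(-9) − (7)(6.5) = -135.5
H→A: (7)(-2) − (-9)(-9) = -95
Σ = -474.5
Area = |Σ|/2 = 237.25.

237.25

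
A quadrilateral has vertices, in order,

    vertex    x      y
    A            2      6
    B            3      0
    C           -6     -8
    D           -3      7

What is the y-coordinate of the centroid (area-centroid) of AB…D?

Apply the surveyor's formula. First the cross-terms c_i = x_i·y_{i+1} − x_{i+1}·y_i:
  -18, -24, -66, -32  ⇒  2A = -140, A = -70.
Then Σ (y_i + y_{i+1})·c_i = -266, so ȳ = -266 / (6·(-70)) = 19/30.

19/30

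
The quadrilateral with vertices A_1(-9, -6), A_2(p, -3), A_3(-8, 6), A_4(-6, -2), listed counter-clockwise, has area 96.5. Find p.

Write out the shoelace sum; only the two edges meeting at A_2 involve p:
2·Area = [((-9)·(-3) − p·(-6)) + (p·6 − (-8)·(-3))] + 70
       = 12·p + 73 = 193
⇒ p = 10.

10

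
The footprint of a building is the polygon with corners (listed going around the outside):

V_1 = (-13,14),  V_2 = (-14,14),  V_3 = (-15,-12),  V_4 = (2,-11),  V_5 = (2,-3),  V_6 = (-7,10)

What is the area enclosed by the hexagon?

314

Σ = (14) + (378) + (189) + (16) + (-1) + (32) = 628
Area = |Σ|/2 = 314.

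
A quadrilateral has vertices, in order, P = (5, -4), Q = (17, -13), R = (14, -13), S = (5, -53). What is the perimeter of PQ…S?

108

|PQ| = √((12)² + (-9)²) = √225 = 15
|QR| = √((-3)² + (0)²) = √9 = 3
|RS| = √((-9)² + (-40)²) = √1681 = 41
|SP| = √((0)² + (49)²) = √2401 = 49
Perimeter = 15 + 3 + 41 + 49 = 108.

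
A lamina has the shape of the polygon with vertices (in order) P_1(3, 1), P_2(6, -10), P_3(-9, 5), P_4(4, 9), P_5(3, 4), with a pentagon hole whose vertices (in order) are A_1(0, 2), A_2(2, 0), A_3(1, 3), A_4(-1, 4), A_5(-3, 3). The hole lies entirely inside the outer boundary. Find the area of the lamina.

Outer boundary:
Apply Gauss's area formula: 2A = Σ (x_i·y_{i+1} − x_{i+1}·y_i), indices taken mod 5.
P_1→P_2: (3)(-10) − (6)(1) = -36
P_2→P_3: (6)(5) − (-9)(-10) = -60
P_3→P_4: (-9)(9) − (4)(5) = -101
P_4→P_5: (4)(4) − (3)(9) = -11
P_5→P_1: (3)(1) − (3)(4) = -9
Σ = -217
Area = |Σ|/2 = 108.5.
Hole:
Apply the shoelace formula: 2A = Σ (x_i·y_{i+1} − x_{i+1}·y_i), indices taken mod 5.
Σ = (-4) + (6) + (7) + (9) + (-6) = 12
Area = |Σ|/2 = 6.
Net area = 108.5 − 6 = 102.5.

102.5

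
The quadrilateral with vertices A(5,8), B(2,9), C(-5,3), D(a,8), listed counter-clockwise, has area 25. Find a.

The doubled signed area Σ (x_i y_{i+1} − x_{i+1} y_i) is linear in a.
With a=0 it equals 0; the coefficient of a is 5 (from the two edges through D).
So 5·a + 0 = 2·25 = 50 ⇒ a = 10.

10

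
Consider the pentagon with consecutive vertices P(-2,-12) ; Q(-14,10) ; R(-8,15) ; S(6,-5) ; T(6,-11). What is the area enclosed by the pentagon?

249

Σ = (-188) + (-130) + (-50) + (-36) + (-94) = -498
Area = |Σ|/2 = 249.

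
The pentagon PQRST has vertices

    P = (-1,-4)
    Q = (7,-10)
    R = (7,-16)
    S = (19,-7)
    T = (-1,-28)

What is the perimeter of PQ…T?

|PQ| = √((8)² + (-6)²) = √100 = 10
|QR| = √((0)² + (-6)²) = √36 = 6
|RS| = √((12)² + (9)²) = √225 = 15
|ST| = √((-20)² + (-21)²) = √841 = 29
|TP| = √((0)² + (24)²) = √576 = 24
Perimeter = 10 + 6 + 15 + 29 + 24 = 84.

84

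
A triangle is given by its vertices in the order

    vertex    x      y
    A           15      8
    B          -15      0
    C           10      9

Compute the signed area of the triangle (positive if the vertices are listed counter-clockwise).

Σ = (120) + (-135) + (-55) = -70
Signed area = Σ/2 = -35 (negative ⇒ clockwise traversal).

-35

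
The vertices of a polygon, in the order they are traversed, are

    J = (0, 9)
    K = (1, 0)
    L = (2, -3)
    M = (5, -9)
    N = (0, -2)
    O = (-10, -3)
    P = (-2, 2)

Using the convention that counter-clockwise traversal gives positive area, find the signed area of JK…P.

-44.5

J→K: (0)(0) − (1)(9) = -9
K→L: (1)(-3) − (2)(0) = -3
L→M: (2)(-9) − (5)(-3) = -3
M→N: (5)(-2) − (0)(-9) = -10
N→O: (0)(-3) − (-10)(-2) = -20
O→P: (-10)(2) − (-2)(-3) = -26
P→J: (-2)(9) − (0)(2) = -18
Σ = -89
Signed area = Σ/2 = -44.5 (negative ⇒ clockwise traversal).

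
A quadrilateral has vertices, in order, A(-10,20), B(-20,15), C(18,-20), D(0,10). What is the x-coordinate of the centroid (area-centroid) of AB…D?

Apply Gauss's area formula. First the cross-terms c_i = x_i·y_{i+1} − x_{i+1}·y_i:
  250, 130, 180, 100  ⇒  2A = 660, A = 330.
Then Σ (x_i + x_{i+1})·c_i = -5520, so x̄ = -5520 / (6·330) = -92/33.

-92/33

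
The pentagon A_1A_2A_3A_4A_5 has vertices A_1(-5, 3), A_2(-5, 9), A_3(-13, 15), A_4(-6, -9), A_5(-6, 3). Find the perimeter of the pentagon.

|A_1A_2| = √((0)² + (6)²) = √36 = 6
|A_2A_3| = √((-8)² + (6)²) = √100 = 10
|A_3A_4| = √((7)² + (-24)²) = √625 = 25
|A_4A_5| = √((0)² + (12)²) = √144 = 12
|A_5A_1| = √((1)² + (0)²) = √1 = 1
Perimeter = 6 + 10 + 25 + 12 + 1 = 54.

54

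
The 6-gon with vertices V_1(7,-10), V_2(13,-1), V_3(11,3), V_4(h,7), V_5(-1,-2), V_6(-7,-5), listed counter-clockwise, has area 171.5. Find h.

Write out the shoelace sum; only the two edges meeting at V_4 involve h:
2·Area = [(11·7 − h·3) + (h·(-2) − (-1)·7)] + 269
       = -5·h + 353 = 343
⇒ h = 2.

2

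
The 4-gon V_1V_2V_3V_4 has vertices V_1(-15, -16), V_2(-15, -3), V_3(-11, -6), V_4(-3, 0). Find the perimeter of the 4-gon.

48

|V_1V_2| = √((0)² + (13)²) = √169 = 13
|V_2V_3| = √((4)² + (-3)²) = √25 = 5
|V_3V_4| = √((8)² + (6)²) = √100 = 10
|V_4V_1| = √((-12)² + (-16)²) = √400 = 20
Perimeter = 13 + 5 + 10 + 20 = 48.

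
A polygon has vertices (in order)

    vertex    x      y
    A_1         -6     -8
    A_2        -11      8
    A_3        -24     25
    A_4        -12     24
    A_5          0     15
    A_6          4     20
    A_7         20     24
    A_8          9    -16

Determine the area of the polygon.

Apply the shoelace formula: 2A = Σ (x_i·y_{i+1} − x_{i+1}·y_i), indices taken mod 8.
Σ = (-136) + (-83) + (-276) + (-180) + (-60) + (-304) + (-536) + (-168) = -1743
Area = |Σ|/2 = 871.5.

871.5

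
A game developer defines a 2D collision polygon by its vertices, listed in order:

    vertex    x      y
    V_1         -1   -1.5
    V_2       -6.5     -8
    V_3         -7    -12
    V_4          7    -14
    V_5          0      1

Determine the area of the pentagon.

Apply Gauss's area formula: 2A = Σ (x_i·y_{i+1} − x_{i+1}·y_i), indices taken mod 5.
Σ = (-1.75) + (22) + (182) + (7) + (1) = 210.25
Area = |Σ|/2 = 105.125.

105.125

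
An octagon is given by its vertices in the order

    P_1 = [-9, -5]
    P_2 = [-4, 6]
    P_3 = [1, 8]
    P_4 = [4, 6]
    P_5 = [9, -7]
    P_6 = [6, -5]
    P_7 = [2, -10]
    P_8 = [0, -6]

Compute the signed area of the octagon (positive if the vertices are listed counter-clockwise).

Apply the shoelace formula: 2A = Σ (x_i·y_{i+1} − x_{i+1}·y_i), indices taken mod 8.
Σ = (-74) + (-38) + (-26) + (-82) + (-3) + (-50) + (-12) + (-54) = -339
Signed area = Σ/2 = -169.5 (negative ⇒ clockwise traversal).

-169.5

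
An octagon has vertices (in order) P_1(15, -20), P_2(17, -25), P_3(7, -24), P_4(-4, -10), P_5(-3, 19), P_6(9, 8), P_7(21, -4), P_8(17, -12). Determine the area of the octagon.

641.5

Apply the surveyor's formula: 2A = Σ (x_i·y_{i+1} − x_{i+1}·y_i), indices taken mod 8.
Σ = (-35) + (-233) + (-166) + (-106) + (-195) + (-204) + (-184) + (-160) = -1283
Area = |Σ|/2 = 641.5.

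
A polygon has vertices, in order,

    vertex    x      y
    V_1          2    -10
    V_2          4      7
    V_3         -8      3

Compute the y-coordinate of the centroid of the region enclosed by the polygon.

Apply the shoelace formula. First the cross-terms c_i = x_i·y_{i+1} − x_{i+1}·y_i:
  54, 68, 74  ⇒  2A = 196, A = 98.
Then Σ (y_i + y_{i+1})·c_i = 0, so ȳ = 0 / (6·98) = 0.

0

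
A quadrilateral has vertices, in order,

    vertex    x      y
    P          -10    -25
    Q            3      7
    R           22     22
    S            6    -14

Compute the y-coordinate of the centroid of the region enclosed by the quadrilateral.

-572/271

Apply the surveyor's formula. First the cross-terms c_i = x_i·y_{i+1} − x_{i+1}·y_i:
  5, -88, -440, -290  ⇒  2A = -813, A = -406.5.
Then Σ (y_i + y_{i+1})·c_i = 5148, so ȳ = 5148 / (6·(-406.5)) = -572/271.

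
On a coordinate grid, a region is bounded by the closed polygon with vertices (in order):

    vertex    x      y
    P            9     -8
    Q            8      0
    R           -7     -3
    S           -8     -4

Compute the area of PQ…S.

72

Apply the shoelace (surveyor's) formula: 2A = Σ (x_i·y_{i+1} − x_{i+1}·y_i), indices taken mod 4.
Σ = (64) + (-24) + (4) + (100) = 144
Area = |Σ|/2 = 72.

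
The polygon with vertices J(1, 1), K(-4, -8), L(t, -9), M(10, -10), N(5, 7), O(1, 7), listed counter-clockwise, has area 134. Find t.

-2

Write out the shoelace sum; only the two edges meeting at L involve t:
2·Area = [((-4)·(-9) − t·(-8)) + (t·(-10) − 10·(-9))] + 138
       = -2·t + 264 = 268
⇒ t = -2.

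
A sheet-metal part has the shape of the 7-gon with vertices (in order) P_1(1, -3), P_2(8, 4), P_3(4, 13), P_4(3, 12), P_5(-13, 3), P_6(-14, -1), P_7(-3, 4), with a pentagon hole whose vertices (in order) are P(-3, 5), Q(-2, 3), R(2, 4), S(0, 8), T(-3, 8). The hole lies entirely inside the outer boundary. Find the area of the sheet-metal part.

Outer boundary:
Cross-terms: 28, 88, 9, 165, 55, -59, 5  ⇒  Σ = 291
Area = |Σ|/2 = 145.5.
Hole:
Apply the surveyor's formula: 2A = Σ (x_i·y_{i+1} − x_{i+1}·y_i), indices taken mod 5.
Σ = (1) + (-14) + (16) + (24) + (9) = 36
Area = |Σ|/2 = 18.
Net area = 145.5 − 18 = 127.5.

127.5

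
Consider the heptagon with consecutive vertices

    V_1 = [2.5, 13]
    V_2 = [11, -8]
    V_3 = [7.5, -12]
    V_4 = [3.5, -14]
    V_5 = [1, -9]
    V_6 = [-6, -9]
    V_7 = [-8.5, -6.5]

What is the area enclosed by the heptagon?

Apply the surveyor's formula: 2A = Σ (x_i·y_{i+1} − x_{i+1}·y_i), indices taken mod 7.
V_1→V_2: (2.5)(-8) − (11)(13) = -163
V_2→V_3: (11)(-12) − (7.5)(-8) = -72
V_3→V_4: (7.5)(-14) − (3.5)(-12) = -63
V_4→V_5: (3.5)(-9) − (1)(-14) = -17.5
V_5→V_6: (1)(-9) − (-6)(-9) = -63
V_6→V_7: (-6)(-6.5) − (-8.5)(-9) = -37.5
V_7→V_1: (-8.5)(13) − (2.5)(-6.5) = -94.25
Σ = -510.25
Area = |Σ|/2 = 255.125.

255.125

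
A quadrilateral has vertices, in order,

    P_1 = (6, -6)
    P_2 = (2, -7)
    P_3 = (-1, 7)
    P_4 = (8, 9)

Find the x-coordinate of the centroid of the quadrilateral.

Apply the surveyor's formula. First the cross-terms c_i = x_i·y_{i+1} − x_{i+1}·y_i:
  -30, 7, -65, -102  ⇒  2A = -190, A = -95.
Then Σ (x_i + x_{i+1})·c_i = -2116, so x̄ = -2116 / (6·(-95)) = 1058/285.

1058/285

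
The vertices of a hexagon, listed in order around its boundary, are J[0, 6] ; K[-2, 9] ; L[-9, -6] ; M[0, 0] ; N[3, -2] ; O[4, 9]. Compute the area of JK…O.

82

Apply the shoelace formula: 2A = Σ (x_i·y_{i+1} − x_{i+1}·y_i), indices taken mod 6.
Σ = (12) + (93) + (0) + (0) + (35) + (24) = 164
Area = |Σ|/2 = 82.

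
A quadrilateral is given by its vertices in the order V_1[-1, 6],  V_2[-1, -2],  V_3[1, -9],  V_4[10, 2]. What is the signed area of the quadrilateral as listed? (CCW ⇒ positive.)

86.5

Apply the shoelace formula: 2A = Σ (x_i·y_{i+1} − x_{i+1}·y_i), indices taken mod 4.
Cross-terms: 8, 11, 92, 62  ⇒  Σ = 173
Signed area = Σ/2 = 86.5 (positive ⇒ counter-clockwise traversal).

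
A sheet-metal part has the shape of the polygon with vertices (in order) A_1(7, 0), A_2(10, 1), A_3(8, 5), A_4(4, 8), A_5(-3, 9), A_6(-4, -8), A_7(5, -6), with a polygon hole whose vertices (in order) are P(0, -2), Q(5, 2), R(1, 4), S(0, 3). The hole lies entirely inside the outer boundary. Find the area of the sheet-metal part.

Outer boundary:
Apply Gauss's area formula: 2A = Σ (x_i·y_{i+1} − x_{i+1}·y_i), indices taken mod 7.
A_1→A_2: (7)(1) − (10)(0) = 7
A_2→A_3: (10)(5) − (8)(1) = 42
A_3→A_4: (8)(8) − (4)(5) = 44
A_4→A_5: (4)(9) − (-3)(8) = 60
A_5→A_6: (-3)(-8) − (-4)(9) = 60
A_6→A_7: (-4)(-6) − (5)(-8) = 64
A_7→A_1: (5)(0) − (7)(-6) = 42
Σ = 319
Area = |Σ|/2 = 159.5.
Hole:
Cross-terms: 10, 18, 3, 0  ⇒  Σ = 31
Area = |Σ|/2 = 15.5.
Net area = 159.5 − 15.5 = 144.

144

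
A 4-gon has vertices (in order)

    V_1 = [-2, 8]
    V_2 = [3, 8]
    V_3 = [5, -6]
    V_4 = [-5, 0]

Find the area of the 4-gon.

Σ = (-40) + (-58) + (-30) + (-40) = -168
Area = |Σ|/2 = 84.

84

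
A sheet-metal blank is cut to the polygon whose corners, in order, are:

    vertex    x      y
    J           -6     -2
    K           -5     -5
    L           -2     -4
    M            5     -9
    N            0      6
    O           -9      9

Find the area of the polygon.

112

Apply the shoelace (surveyor's) formula: 2A = Σ (x_i·y_{i+1} − x_{i+1}·y_i), indices taken mod 6.
J→K: (-6)(-5) − (-5)(-2) = 20
K→L: (-5)(-4) − (-2)(-5) = 10
L→M: (-2)(-9) − (5)(-4) = 38
M→N: (5)(6) − (0)(-9) = 30
N→O: (0)(9) − (-9)(6) = 54
O→J: (-9)(-2) − (-6)(9) = 72
Σ = 224
Area = |Σ|/2 = 112.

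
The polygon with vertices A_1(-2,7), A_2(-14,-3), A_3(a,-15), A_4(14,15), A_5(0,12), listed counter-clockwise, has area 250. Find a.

Write out the shoelace sum; only the two edges meeting at A_3 involve a:
2·Area = [((-14)·(-15) − a·(-3)) + (a·15 − 14·(-15))] + 296
       = 18·a + 716 = 500
⇒ a = -12.

-12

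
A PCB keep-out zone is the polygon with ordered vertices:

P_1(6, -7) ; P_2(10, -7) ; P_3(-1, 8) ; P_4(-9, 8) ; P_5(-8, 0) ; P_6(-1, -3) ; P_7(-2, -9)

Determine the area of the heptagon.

Apply Gauss's area formula: 2A = Σ (x_i·y_{i+1} − x_{i+1}·y_i), indices taken mod 7.
Σ = (28) + (73) + (64) + (64) + (24) + (3) + (68) = 324
Area = |Σ|/2 = 162.

162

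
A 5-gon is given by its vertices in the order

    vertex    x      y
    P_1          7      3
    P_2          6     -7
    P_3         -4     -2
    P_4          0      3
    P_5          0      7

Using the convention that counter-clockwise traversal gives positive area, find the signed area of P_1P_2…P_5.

-84

Apply the shoelace (surveyor's) formula: 2A = Σ (x_i·y_{i+1} − x_{i+1}·y_i), indices taken mod 5.
Σ = (-67) + (-40) + (-12) + (0) + (-49) = -168
Signed area = Σ/2 = -84 (negative ⇒ clockwise traversal).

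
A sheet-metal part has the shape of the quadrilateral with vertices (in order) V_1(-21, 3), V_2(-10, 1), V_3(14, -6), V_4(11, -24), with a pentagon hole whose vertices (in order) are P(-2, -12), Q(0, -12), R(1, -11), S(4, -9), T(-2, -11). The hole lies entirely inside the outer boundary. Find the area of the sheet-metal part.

Outer boundary:
Cross-terms: 9, 46, -270, -471  ⇒  Σ = -686
Area = |Σ|/2 = 343.
Hole:
Apply the shoelace (surveyor's) formula: 2A = Σ (x_i·y_{i+1} − x_{i+1}·y_i), indices taken mod 5.
P→Q: (-2)(-12) − (0)(-12) = 24
Q→R: (0)(-11) − (1)(-12) = 12
R→S: (1)(-9) − (4)(-11) = 35
S→T: (4)(-11) − (-2)(-9) = -62
T→P: (-2)(-12) − (-2)(-11) = 2
Σ = 11
Area = |Σ|/2 = 5.5.
Net area = 343 − 5.5 = 337.5.

337.5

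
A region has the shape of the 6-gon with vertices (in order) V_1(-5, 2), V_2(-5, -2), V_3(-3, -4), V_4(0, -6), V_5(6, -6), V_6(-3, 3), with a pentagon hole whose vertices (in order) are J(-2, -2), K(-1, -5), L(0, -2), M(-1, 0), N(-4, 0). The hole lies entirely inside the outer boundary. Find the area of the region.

40.5

Outer boundary:
Σ = (20) + (14) + (18) + (36) + (0) + (9) = 97
Area = |Σ|/2 = 48.5.
Hole:
Cross-terms: 8, 2, -2, 0, 8  ⇒  Σ = 16
Area = |Σ|/2 = 8.
Net area = 48.5 − 8 = 40.5.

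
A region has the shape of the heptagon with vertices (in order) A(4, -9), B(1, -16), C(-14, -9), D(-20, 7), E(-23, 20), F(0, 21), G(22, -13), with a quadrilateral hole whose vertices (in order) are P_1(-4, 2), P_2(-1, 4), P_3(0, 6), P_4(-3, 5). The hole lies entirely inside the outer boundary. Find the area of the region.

942

Outer boundary:
Apply the surveyor's formula: 2A = Σ (x_i·y_{i+1} − x_{i+1}·y_i), indices taken mod 7.
A→B: (4)(-16) − (1)(-9) = -55
B→C: (1)(-9) − (-14)(-16) = -233
C→D: (-14)(7) − (-20)(-9) = -278
D→E: (-20)(20) − (-23)(7) = -239
E→F: (-23)(21) − (0)(20) = -483
F→G: (0)(-13) − (22)(21) = -462
G→A: (22)(-9) − (4)(-13) = -146
Σ = -1896
Area = |Σ|/2 = 948.
Hole:
Apply the shoelace (surveyor's) formula: 2A = Σ (x_i·y_{i+1} − x_{i+1}·y_i), indices taken mod 4.
Σ = (-14) + (-6) + (18) + (14) = 12
Area = |Σ|/2 = 6.
Net area = 948 − 6 = 942.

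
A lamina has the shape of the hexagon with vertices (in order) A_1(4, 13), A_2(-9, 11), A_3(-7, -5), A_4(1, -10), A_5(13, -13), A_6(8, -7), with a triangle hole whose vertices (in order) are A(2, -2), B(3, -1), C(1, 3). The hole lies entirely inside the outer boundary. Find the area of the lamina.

307

Outer boundary:
Apply Gauss's area formula: 2A = Σ (x_i·y_{i+1} − x_{i+1}·y_i), indices taken mod 6.
A_1→A_2: (4)(11) − (-9)(13) = 161
A_2→A_3: (-9)(-5) − (-7)(11) = 122
A_3→A_4: (-7)(-10) − (1)(-5) = 75
A_4→A_5: (1)(-13) − (13)(-10) = 117
A_5→A_6: (13)(-7) − (8)(-13) = 13
A_6→A_1: (8)(13) − (4)(-7) = 132
Σ = 620
Area = |Σ|/2 = 310.
Hole:
A→B: (2)(-1) − (3)(-2) = 4
B→C: (3)(3) − (1)(-1) = 10
C→A: (1)(-2) − (2)(3) = -8
Σ = 6
Area = |Σ|/2 = 3.
Net area = 310 − 3 = 307.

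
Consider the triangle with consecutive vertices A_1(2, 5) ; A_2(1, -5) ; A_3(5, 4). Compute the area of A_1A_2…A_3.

15.5

Apply the surveyor's formula: 2A = Σ (x_i·y_{i+1} − x_{i+1}·y_i), indices taken mod 3.
Cross-terms: -15, 29, 17  ⇒  Σ = 31
Area = |Σ|/2 = 15.5.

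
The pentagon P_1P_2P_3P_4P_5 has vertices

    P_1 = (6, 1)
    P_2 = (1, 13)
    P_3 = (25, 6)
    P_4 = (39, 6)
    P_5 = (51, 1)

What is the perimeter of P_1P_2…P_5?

|P_1P_2| = √((-5)² + (12)²) = √169 = 13
|P_2P_3| = √((24)² + (-7)²) = √625 = 25
|P_3P_4| = √((14)² + (0)²) = √196 = 14
|P_4P_5| = √((12)² + (-5)²) = √169 = 13
|P_5P_1| = √((-45)² + (0)²) = √2025 = 45
Perimeter = 13 + 25 + 14 + 13 + 45 = 110.

110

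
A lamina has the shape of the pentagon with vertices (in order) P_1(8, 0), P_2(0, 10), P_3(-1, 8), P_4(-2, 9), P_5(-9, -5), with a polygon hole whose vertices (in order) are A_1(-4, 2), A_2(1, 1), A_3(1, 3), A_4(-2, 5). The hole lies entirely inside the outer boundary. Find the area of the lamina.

102.5

Outer boundary:
P_1→P_2: (8)(10) − (0)(0) = 80
P_2→P_3: (0)(8) − (-1)(10) = 10
P_3→P_4: (-1)(9) − (-2)(8) = 7
P_4→P_5: (-2)(-5) − (-9)(9) = 91
P_5→P_1: (-9)(0) − (8)(-5) = 40
Σ = 228
Area = |Σ|/2 = 114.
Hole:
Apply the shoelace formula: 2A = Σ (x_i·y_{i+1} − x_{i+1}·y_i), indices taken mod 4.
A_1→A_2: (-4)(1) − (1)(2) = -6
A_2→A_3: (1)(3) − (1)(1) = 2
A_3→A_4: (1)(5) − (-2)(3) = 11
A_4→A_1: (-2)(2) − (-4)(5) = 16
Σ = 23
Area = |Σ|/2 = 11.5.
Net area = 114 − 11.5 = 102.5.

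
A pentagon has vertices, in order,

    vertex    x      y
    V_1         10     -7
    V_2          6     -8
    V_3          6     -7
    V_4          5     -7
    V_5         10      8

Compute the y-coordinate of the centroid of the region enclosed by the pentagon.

Apply the shoelace formula. First the cross-terms c_i = x_i·y_{i+1} − x_{i+1}·y_i:
  -38, 6, -7, 110, -150  ⇒  2A = -79, A = -39.5.
Then Σ (y_i + y_{i+1})·c_i = 538, so ȳ = 538 / (6·(-39.5)) = -538/237.

-538/237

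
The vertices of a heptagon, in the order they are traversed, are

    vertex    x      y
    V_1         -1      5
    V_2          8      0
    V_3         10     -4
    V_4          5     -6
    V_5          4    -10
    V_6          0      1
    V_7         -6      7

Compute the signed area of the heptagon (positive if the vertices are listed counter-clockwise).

Apply Gauss's area formula: 2A = Σ (x_i·y_{i+1} − x_{i+1}·y_i), indices taken mod 7.
Σ = (-40) + (-32) + (-40) + (-26) + (4) + (6) + (-23) = -151
Signed area = Σ/2 = -75.5 (negative ⇒ clockwise traversal).

-75.5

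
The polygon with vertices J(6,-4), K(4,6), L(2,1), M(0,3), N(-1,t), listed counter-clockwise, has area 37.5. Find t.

Write out the shoelace sum; only the two edges meeting at N involve t:
2·Area = [(0·t − (-1)·3) + ((-1)·(-4) − 6·t)] + 50
       = -6·t + 57 = 75
⇒ t = -3.

-3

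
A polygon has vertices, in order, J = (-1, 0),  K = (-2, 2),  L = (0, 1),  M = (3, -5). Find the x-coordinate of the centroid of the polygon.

Apply the shoelace (surveyor's) formula. First the cross-terms c_i = x_i·y_{i+1} − x_{i+1}·y_i:
  -2, -2, -3, -5  ⇒  2A = -12, A = -6.
Then Σ (x_i + x_{i+1})·c_i = -9, so x̄ = -9 / (6·(-6)) = 0.25.

0.25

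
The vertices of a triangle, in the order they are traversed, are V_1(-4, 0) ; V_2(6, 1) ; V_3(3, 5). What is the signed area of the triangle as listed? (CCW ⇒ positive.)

21.5

Σ = (-4) + (27) + (20) = 43
Signed area = Σ/2 = 21.5 (positive ⇒ counter-clockwise traversal).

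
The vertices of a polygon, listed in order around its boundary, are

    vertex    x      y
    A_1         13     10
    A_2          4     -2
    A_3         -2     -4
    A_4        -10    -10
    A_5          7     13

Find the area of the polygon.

Apply the surveyor's formula: 2A = Σ (x_i·y_{i+1} − x_{i+1}·y_i), indices taken mod 5.
Σ = (-66) + (-20) + (-20) + (-60) + (-99) = -265
Area = |Σ|/2 = 132.5.

132.5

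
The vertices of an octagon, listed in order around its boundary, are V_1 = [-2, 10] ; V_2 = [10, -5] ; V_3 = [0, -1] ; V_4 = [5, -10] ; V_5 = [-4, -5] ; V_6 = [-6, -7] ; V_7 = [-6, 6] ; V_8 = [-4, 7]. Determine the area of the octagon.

142

Cross-terms: -90, -10, 5, -65, -2, -78, -18, -26  ⇒  Σ = -284
Area = |Σ|/2 = 142.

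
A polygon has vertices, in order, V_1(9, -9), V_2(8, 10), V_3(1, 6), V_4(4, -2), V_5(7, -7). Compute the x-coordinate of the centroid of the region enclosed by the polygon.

Apply Gauss's area formula. First the cross-terms c_i = x_i·y_{i+1} − x_{i+1}·y_i:
  162, 38, -26, -14, 0  ⇒  2A = 160, A = 80.
Then Σ (x_i + x_{i+1})·c_i = 2812, so x̄ = 2812 / (6·80) = 703/120.

703/120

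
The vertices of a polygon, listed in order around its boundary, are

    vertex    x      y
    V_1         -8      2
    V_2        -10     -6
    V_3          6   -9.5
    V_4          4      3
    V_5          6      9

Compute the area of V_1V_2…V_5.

V_1→V_2: (-8)(-6) − (-10)(2) = 68
V_2→V_3: (-10)(-9.5) − (6)(-6) = 131
V_3→V_4: (6)(3) − (4)(-9.5) = 56
V_4→V_5: (4)(9) − (6)(3) = 18
V_5→V_1: (6)(2) − (-8)(9) = 84
Σ = 357
Area = |Σ|/2 = 178.5.

178.5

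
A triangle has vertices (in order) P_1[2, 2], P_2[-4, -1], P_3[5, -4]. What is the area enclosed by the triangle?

Apply the shoelace (surveyor's) formula: 2A = Σ (x_i·y_{i+1} − x_{i+1}·y_i), indices taken mod 3.
P_1→P_2: (2)(-1) − (-4)(2) = 6
P_2→P_3: (-4)(-4) − (5)(-1) = 21
P_3→P_1: (5)(2) − (2)(-4) = 18
Σ = 45
Area = |Σ|/2 = 22.5.

22.5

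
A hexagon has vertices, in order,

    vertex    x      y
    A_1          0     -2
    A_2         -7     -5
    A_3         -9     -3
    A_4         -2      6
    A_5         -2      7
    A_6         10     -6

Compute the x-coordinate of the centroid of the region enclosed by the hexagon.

-81/89

Apply the shoelace (surveyor's) formula. First the cross-terms c_i = x_i·y_{i+1} − x_{i+1}·y_i:
  -14, -24, -60, -2, -58, -20  ⇒  2A = -178, A = -89.
Then Σ (x_i + x_{i+1})·c_i = 486, so x̄ = 486 / (6·(-89)) = -81/89.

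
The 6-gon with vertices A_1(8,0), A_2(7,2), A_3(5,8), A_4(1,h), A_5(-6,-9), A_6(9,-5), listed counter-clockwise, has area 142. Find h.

Write out the shoelace sum; only the two edges meeting at A_4 involve h:
2·Area = [(5·h − 1·8) + (1·(-9) − (-6)·h)] + 213
       = 11·h + 196 = 284
⇒ h = 8.

8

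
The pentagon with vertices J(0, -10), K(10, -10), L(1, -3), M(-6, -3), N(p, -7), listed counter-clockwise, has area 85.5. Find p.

-10

Write out the shoelace sum; only the two edges meeting at N involve p:
2·Area = [((-6)·(-7) − p·(-3)) + (p·(-10) − 0·(-7))] + 59
       = -7·p + 101 = 171
⇒ p = -10.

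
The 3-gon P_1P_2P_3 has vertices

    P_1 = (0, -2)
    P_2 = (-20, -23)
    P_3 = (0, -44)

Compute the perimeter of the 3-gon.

100

|P_1P_2| = √((-20)² + (-21)²) = √841 = 29
|P_2P_3| = √((20)² + (-21)²) = √841 = 29
|P_3P_1| = √((0)² + (42)²) = √1764 = 42
Perimeter = 29 + 29 + 42 = 100.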